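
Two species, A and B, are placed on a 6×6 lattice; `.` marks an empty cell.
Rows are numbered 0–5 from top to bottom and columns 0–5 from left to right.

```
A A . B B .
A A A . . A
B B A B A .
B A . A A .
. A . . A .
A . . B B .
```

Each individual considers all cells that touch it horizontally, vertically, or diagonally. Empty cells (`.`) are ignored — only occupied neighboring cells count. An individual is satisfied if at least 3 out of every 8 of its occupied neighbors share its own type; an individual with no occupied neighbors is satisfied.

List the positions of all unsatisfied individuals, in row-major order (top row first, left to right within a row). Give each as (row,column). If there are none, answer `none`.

(0,0)A 3/3 ✓
(0,1)A 4/4 ✓
(0,3)B 1/2 ✓
(0,4)B 1/2 ✓
(1,0)A 3/5 ✓
(1,1)A 5/7 ✓
(1,2)A 3/6 ✓
(1,5)A 1/2 ✓
(2,0)B 2/5 ✓
(2,1)B 2/7 ✗
(2,2)A 4/6 ✓
(2,3)B 0/5 ✗
(2,4)A 3/4 ✓
(3,0)B 2/4 ✓
(3,1)A 2/5 ✓
(3,3)A 4/5 ✓
(3,4)A 3/4 ✓
(4,1)A 2/3 ✓
(4,4)A 2/4 ✓
(5,0)A 1/1 ✓
(5,3)B 1/2 ✓
(5,4)B 1/2 ✓

(2,1), (2,3)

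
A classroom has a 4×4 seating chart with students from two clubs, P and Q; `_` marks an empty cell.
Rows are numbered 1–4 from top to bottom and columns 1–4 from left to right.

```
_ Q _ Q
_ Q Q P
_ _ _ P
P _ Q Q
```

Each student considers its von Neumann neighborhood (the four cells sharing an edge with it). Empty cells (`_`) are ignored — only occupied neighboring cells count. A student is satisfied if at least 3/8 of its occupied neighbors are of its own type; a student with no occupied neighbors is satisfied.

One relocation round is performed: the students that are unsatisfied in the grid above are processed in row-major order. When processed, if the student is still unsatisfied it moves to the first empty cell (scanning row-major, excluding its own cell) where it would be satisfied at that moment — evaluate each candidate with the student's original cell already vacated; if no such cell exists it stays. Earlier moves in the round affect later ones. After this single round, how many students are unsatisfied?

Initially unsatisfied (in order): (1,4), (2,4).
  (1,4) → (1,1).
  (2,4): now satisfied by earlier moves; stays.
Resulting grid:
Q Q _ _
_ Q Q P
_ _ _ P
P _ Q Q
All satisfied now.

0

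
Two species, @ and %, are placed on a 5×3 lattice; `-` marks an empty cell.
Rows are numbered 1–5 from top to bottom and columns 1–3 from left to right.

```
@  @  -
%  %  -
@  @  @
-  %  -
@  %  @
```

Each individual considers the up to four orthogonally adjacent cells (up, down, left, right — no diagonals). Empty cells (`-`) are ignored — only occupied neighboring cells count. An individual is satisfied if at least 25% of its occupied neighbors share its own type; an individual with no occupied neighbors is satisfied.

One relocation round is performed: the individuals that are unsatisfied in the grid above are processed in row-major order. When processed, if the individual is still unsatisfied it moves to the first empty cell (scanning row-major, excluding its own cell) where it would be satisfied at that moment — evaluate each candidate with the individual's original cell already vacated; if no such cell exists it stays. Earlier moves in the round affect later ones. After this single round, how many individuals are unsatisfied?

0

Initially unsatisfied (in order): (5,1), (5,3).
  (5,1) → (1,3).
  (5,3) → (2,3).
Resulting grid:
@ @ @
% % @
@ @ @
- % -
- % -
All satisfied now.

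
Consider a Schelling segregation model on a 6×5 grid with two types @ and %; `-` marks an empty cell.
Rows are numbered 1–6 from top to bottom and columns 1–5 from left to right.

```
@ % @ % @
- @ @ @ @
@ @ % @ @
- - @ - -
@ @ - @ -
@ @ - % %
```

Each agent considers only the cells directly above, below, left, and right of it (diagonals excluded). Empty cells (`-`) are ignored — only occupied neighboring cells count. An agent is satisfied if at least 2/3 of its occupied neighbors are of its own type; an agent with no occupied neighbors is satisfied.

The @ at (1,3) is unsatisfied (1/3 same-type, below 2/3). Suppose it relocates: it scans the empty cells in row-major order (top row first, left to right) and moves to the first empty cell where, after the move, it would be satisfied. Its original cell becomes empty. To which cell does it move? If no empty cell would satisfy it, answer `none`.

Vacating (1,3). Empty cells in order:
  (2,1): 3/3 same-type → satisfied — stop here.

(2,1)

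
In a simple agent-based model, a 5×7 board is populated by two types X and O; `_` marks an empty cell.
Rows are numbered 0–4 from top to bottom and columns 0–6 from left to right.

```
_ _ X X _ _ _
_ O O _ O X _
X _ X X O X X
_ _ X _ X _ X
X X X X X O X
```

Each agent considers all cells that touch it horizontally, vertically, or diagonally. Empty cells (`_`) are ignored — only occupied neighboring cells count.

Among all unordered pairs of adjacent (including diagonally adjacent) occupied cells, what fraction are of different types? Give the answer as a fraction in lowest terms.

19/42

Scan each occupied cell's neighbors to the right and below (and the two forward diagonals) so each pair is counted once.
Row 0: X(0,2)–X(0,3)= X(0,2)–O(1,2)≠ X(0,2)–O(1,1)≠ X(0,3)–O(1,4)≠ X(0,3)–O(1,2)≠  → 4/5 unlike.
Row 1: O(1,1)–O(1,2)= O(1,1)–X(2,2)≠ O(1,1)–X(2,0)≠ O(1,2)–X(2,2)≠ O(1,2)–X(2,3)≠ O(1,4)–X(1,5)≠ O(1,4)–O(2,4)= O(1,4)–X(2,5)≠ O(1,4)–X(2,3)≠ X(1,5)–X(2,5)= X(1,5)–X(2,6)= X(1,5)–O(2,4)≠  → 8/12 unlike.
Row 2: X(2,2)–X(2,3)= X(2,2)–X(3,2)= X(2,3)–O(2,4)≠ X(2,3)–X(3,4)= X(2,3)–X(3,2)= O(2,4)–X(2,5)≠ O(2,4)–X(3,4)≠ X(2,5)–X(2,6)= X(2,5)–X(3,6)= X(2,5)–X(3,4)= X(2,6)–X(3,6)=  → 3/11 unlike.
Row 3: X(3,2)–X(4,2)= X(3,2)–X(4,3)= X(3,2)–X(4,1)= X(3,4)–X(4,4)= X(3,4)–O(4,5)≠ X(3,4)–X(4,3)= X(3,6)–X(4,6)= X(3,6)–O(4,5)≠  → 2/8 unlike.
Row 4: X(4,0)–X(4,1)= X(4,1)–X(4,2)= X(4,2)–X(4,3)= X(4,3)–X(4,4)= X(4,4)–O(4,5)≠ O(4,5)–X(4,6)≠  → 2/6 unlike.
Total adjacent occupied pairs: 42; unlike-type pairs: 19.
19/42 is already in lowest terms.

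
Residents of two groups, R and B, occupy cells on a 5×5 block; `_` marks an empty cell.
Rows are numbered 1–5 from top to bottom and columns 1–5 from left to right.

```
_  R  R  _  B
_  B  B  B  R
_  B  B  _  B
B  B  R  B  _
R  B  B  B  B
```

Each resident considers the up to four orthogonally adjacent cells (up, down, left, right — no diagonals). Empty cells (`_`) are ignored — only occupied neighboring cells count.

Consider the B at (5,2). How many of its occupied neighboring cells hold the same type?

Occupied neighbors of (5,2): (4,2)=B, (5,1)=R, (5,3)=B.
Same type (B): 2 of 3.

2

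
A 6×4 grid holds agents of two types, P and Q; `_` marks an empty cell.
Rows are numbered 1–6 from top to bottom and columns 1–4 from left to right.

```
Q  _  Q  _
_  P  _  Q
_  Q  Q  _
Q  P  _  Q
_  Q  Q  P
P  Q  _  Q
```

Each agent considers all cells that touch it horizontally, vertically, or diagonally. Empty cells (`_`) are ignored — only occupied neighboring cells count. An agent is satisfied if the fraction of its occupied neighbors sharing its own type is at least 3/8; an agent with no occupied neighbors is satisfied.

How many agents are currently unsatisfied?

5

Row 1: (1,1)Q 0/1 unhappy · (1,3)Q 1/2 ok
Row 2: (2,2)P 0/4 unhappy · (2,4)Q 2/2 ok
Row 3: (3,2)Q 2/4 ok · (3,3)Q 3/5 ok
Row 4: (4,1)Q 2/3 ok · (4,2)P 0/5 unhappy · (4,4)Q 2/3 ok
Row 5: (5,2)Q 3/5 ok · (5,3)Q 4/6 ok · (5,4)P 0/3 unhappy
Row 6: (6,1)P 0/2 unhappy · (6,2)Q 2/3 ok · (6,4)Q 1/2 ok
Unsatisfied: (1,1), (2,2), (4,2), (5,4), (6,1) — 5 in total.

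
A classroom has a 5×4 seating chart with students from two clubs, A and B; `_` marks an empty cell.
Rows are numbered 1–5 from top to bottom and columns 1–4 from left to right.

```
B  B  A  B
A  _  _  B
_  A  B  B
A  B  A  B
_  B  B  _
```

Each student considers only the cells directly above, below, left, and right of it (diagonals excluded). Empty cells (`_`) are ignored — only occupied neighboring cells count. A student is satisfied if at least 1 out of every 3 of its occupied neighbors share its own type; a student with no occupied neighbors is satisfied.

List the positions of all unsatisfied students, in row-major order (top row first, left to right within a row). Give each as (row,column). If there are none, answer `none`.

Row 1: (1,1)B 1/2 ok · (1,2)B 1/2 ok · (1,3)A 0/2 unhappy · (1,4)B 1/2 ok
Row 2: (2,1)A 0/1 unhappy · (2,4)B 2/2 ok
Row 3: (3,2)A 0/2 unhappy · (3,3)B 1/3 ok · (3,4)B 3/3 ok
Row 4: (4,1)A 0/1 unhappy · (4,2)B 1/4 unhappy · (4,3)A 0/4 unhappy · (4,4)B 1/2 ok
Row 5: (5,2)B 2/2 ok · (5,3)B 1/2 ok

(1,3), (2,1), (3,2), (4,1), (4,2), (4,3)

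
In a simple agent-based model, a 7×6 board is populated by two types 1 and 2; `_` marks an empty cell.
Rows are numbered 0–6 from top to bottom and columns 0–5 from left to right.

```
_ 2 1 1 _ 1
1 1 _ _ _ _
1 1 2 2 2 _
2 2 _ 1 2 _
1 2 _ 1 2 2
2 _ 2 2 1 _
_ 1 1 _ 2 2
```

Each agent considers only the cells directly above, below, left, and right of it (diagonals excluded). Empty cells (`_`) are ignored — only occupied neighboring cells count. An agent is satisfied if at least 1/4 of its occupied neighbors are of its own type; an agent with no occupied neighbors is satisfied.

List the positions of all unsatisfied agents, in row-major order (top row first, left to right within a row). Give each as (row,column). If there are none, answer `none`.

(0,1)2 0/2 not
(0,2)1 1/2 satisfied
(0,3)1 1/1 satisfied
(0,5)1 0/0 satisfied
(1,0)1 2/2 satisfied
(1,1)1 2/3 satisfied
(2,0)1 2/3 satisfied
(2,1)1 2/4 satisfied
(2,2)2 1/2 satisfied
(2,3)2 2/3 satisfied
(2,4)2 2/2 satisfied
(3,0)2 1/3 satisfied
(3,1)2 2/3 satisfied
(3,3)1 1/3 satisfied
(3,4)2 2/3 satisfied
(4,0)1 0/3 not
(4,1)2 1/2 satisfied
(4,3)1 1/3 satisfied
(4,4)2 2/4 satisfied
(4,5)2 1/1 satisfied
(5,0)2 0/1 not
(5,2)2 1/2 satisfied
(5,3)2 1/3 satisfied
(5,4)1 0/3 not
(6,1)1 1/1 satisfied
(6,2)1 1/2 satisfied
(6,4)2 1/2 satisfied
(6,5)2 1/1 satisfied

(0,1), (4,0), (5,0), (5,4)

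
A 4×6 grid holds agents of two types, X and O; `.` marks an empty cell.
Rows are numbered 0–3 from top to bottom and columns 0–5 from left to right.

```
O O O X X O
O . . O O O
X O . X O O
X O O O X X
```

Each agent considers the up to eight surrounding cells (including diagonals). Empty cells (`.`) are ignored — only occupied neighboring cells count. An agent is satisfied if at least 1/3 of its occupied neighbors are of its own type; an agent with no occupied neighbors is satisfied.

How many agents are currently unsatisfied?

4

(0,0)O 2/2 ok
(0,1)O 3/3 ok
(0,2)O 2/3 ok
(0,3)X 1/4 unhappy
(0,4)X 1/5 unhappy
(0,5)O 2/3 ok
(1,0)O 3/4 ok
(1,3)O 3/6 ok
(1,4)O 5/8 ok
(1,5)O 4/5 ok
(2,0)X 1/4 unhappy
(2,1)O 3/5 ok
(2,3)X 1/6 unhappy
(2,4)O 5/8 ok
(2,5)O 3/5 ok
(3,0)X 1/3 ok
(3,1)O 2/4 ok
(3,2)O 3/4 ok
(3,3)O 2/4 ok
(3,4)X 2/5 ok
(3,5)X 1/3 ok
Unsatisfied: (0,3), (0,4), (2,0), (2,3) — 4 in total.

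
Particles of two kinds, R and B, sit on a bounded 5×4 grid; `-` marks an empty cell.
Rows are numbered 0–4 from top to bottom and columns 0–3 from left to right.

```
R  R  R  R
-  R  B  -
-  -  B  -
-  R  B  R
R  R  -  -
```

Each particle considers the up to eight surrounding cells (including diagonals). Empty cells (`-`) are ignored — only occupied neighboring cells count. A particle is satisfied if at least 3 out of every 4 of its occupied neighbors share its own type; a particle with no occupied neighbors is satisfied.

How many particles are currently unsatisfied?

8

Row 0: (0,0)R 2/2 satisfied · (0,1)R 3/4 satisfied · (0,2)R 3/4 satisfied · (0,3)R 1/2 not
Row 1: (1,1)R 3/5 not · (1,2)B 1/5 not
Row 2: (2,2)B 2/5 not
Row 3: (3,1)R 2/4 not · (3,2)B 1/4 not · (3,3)R 0/2 not
Row 4: (4,0)R 2/2 satisfied · (4,1)R 2/3 not
Unsatisfied: (0,3), (1,1), (1,2), (2,2), (3,1), (3,2), (3,3), (4,1) — 8 in total.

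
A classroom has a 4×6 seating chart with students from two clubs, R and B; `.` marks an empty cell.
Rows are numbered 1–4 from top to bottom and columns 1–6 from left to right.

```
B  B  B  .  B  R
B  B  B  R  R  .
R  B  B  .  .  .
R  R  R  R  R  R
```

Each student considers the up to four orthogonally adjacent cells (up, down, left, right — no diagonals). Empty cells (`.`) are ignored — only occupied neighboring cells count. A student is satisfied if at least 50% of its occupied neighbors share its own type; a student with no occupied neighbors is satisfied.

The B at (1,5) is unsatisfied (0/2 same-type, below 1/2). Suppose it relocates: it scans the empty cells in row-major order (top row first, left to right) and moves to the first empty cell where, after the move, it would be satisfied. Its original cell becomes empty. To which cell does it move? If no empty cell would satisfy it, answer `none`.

Vacating (1,5). Empty cells in order:
  (1,4): 1/2 same-type → satisfied — stop here.

(1,4)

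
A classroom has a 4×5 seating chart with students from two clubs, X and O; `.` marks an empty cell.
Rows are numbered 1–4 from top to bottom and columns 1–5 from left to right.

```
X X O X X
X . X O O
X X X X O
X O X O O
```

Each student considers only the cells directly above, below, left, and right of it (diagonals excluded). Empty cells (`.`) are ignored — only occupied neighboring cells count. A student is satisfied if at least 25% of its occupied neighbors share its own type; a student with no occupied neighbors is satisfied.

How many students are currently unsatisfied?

2

Row 1: (1,1)X 2/2 satisfied · (1,2)X 1/2 satisfied · (1,3)O 0/3 not · (1,4)X 1/3 satisfied · (1,5)X 1/2 satisfied
Row 2: (2,1)X 2/2 satisfied · (2,3)X 1/3 satisfied · (2,4)O 1/4 satisfied · (2,5)O 2/3 satisfied
Row 3: (3,1)X 3/3 satisfied · (3,2)X 2/3 satisfied · (3,3)X 4/4 satisfied · (3,4)X 1/4 satisfied · (3,5)O 2/3 satisfied
Row 4: (4,1)X 1/2 satisfied · (4,2)O 0/3 not · (4,3)X 1/3 satisfied · (4,4)O 1/3 satisfied · (4,5)O 2/2 satisfied
Unsatisfied: (1,3), (4,2) — 2 in total.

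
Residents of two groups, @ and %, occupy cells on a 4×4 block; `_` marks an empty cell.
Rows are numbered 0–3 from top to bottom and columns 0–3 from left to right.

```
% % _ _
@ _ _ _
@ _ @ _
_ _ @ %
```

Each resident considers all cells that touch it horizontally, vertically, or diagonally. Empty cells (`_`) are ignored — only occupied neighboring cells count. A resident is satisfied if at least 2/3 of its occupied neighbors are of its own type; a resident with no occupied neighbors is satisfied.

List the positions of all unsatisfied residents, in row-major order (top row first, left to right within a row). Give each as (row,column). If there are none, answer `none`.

(0,0), (0,1), (1,0), (2,2), (3,2), (3,3)

Row 0: (0,0)% 1/2 ✗ · (0,1)% 1/2 ✗
Row 1: (1,0)@ 1/3 ✗
Row 2: (2,0)@ 1/1 ✓ · (2,2)@ 1/2 ✗
Row 3: (3,2)@ 1/2 ✗ · (3,3)% 0/2 ✗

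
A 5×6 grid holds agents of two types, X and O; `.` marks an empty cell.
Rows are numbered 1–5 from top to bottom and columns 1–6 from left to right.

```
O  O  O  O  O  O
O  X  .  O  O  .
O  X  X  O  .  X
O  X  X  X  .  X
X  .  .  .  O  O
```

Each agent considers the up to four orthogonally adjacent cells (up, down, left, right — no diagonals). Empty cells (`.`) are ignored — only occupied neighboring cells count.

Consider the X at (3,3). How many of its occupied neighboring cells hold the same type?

2

Occupied neighbors of (3,3): (4,3)=X, (3,2)=X, (3,4)=O.
Same type (X): 2 of 3.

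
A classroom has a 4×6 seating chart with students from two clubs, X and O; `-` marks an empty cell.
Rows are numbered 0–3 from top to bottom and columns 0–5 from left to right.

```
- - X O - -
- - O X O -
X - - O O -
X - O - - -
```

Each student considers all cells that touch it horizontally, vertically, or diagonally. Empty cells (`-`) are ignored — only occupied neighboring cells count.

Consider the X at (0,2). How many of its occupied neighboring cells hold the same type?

1

Occupied neighbors of (0,2): (0,3)=O, (1,2)=O, (1,3)=X.
Same type (X): 1 of 3.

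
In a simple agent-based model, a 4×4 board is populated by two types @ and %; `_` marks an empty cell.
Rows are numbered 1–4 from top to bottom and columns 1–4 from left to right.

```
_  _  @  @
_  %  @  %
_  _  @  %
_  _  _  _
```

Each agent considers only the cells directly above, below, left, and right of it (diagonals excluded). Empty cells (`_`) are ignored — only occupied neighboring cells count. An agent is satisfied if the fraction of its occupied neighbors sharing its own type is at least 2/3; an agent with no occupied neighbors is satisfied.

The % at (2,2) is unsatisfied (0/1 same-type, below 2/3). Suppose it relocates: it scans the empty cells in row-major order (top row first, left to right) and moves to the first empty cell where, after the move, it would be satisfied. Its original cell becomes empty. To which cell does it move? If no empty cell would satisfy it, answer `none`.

Vacating (2,2). Empty cells in order:
  (1,1): 0/0 same-type → satisfied — stop here.

(1,1)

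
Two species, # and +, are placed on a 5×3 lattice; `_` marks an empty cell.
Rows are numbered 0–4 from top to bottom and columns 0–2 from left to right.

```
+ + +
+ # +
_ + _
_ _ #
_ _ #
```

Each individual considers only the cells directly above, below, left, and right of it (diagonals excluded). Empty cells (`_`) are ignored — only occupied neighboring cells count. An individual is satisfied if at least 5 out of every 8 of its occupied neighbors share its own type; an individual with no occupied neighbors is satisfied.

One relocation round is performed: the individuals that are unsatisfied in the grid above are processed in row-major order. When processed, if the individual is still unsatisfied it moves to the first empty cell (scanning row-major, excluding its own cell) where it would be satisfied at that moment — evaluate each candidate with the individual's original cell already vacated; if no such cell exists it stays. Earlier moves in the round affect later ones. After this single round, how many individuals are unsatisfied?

Initially unsatisfied (in order): (1,0), (1,1), (1,2), (2,1).
  (1,0) → (2,0).
  (1,1) → (4,0).
  (1,2): now satisfied by earlier moves; stays.
  (2,1): now satisfied by earlier moves; stays.
Resulting grid:
+ + +
_ _ +
+ + _
_ _ #
# _ #
All satisfied now.

0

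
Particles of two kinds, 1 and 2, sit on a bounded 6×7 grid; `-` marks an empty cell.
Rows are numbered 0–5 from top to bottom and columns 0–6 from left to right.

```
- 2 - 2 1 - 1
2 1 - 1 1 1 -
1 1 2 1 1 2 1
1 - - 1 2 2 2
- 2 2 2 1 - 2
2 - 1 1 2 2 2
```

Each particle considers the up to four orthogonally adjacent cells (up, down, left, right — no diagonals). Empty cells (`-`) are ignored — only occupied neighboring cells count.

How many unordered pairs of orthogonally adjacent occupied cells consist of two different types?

20

Scan each occupied cell's neighbors to the right and below so each pair is counted once.
Row 0: 2(0,1)–1(1,1)≠ 2(0,3)–1(0,4)≠ 2(0,3)–1(1,3)≠ 1(0,4)–1(1,4)=  → 3/4 unlike.
Row 1: 2(1,0)–1(1,1)≠ 2(1,0)–1(2,0)≠ 1(1,1)–1(2,1)= 1(1,3)–1(1,4)= 1(1,3)–1(2,3)= 1(1,4)–1(1,5)= 1(1,4)–1(2,4)= 1(1,5)–2(2,5)≠  → 3/8 unlike.
Row 2: 1(2,0)–1(2,1)= 1(2,0)–1(3,0)= 1(2,1)–2(2,2)≠ 2(2,2)–1(2,3)≠ 1(2,3)–1(2,4)= 1(2,3)–1(3,3)= 1(2,4)–2(2,5)≠ 1(2,4)–2(3,4)≠ 2(2,5)–1(2,6)≠ 2(2,5)–2(3,5)= 1(2,6)–2(3,6)≠  → 6/11 unlike.
Row 3: 1(3,3)–2(3,4)≠ 1(3,3)–2(4,3)≠ 2(3,4)–2(3,5)= 2(3,4)–1(4,4)≠ 2(3,5)–2(3,6)= 2(3,6)–2(4,6)=  → 3/6 unlike.
Row 4: 2(4,1)–2(4,2)= 2(4,2)–2(4,3)= 2(4,2)–1(5,2)≠ 2(4,3)–1(4,4)≠ 2(4,3)–1(5,3)≠ 1(4,4)–2(5,4)≠ 2(4,6)–2(5,6)=  → 4/7 unlike.
Row 5: 1(5,2)–1(5,3)= 1(5,3)–2(5,4)≠ 2(5,4)–2(5,5)= 2(5,5)–2(5,6)=  → 1/4 unlike.
Total adjacent occupied pairs: 40; unlike-type pairs: 20.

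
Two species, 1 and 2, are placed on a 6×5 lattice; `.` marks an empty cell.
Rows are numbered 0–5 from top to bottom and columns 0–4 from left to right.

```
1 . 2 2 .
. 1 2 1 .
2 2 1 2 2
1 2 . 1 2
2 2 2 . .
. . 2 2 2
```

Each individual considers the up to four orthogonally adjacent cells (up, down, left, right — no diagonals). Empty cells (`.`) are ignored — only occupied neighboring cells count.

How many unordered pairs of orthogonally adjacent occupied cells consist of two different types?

13

Scan each occupied cell's neighbors to the right and below so each pair is counted once.
From row 0: 1 unlike of 3 pairs (running 1/3).
From row 1: 5 unlike of 5 pairs (running 6/8).
From row 2: 4 unlike of 8 pairs (running 10/16).
From row 3: 3 unlike of 4 pairs (running 13/20).
From row 4: 0 unlike of 3 pairs (running 13/23).
From row 5: 0 unlike of 2 pairs (running 13/25).
Total adjacent occupied pairs: 25; unlike-type pairs: 13.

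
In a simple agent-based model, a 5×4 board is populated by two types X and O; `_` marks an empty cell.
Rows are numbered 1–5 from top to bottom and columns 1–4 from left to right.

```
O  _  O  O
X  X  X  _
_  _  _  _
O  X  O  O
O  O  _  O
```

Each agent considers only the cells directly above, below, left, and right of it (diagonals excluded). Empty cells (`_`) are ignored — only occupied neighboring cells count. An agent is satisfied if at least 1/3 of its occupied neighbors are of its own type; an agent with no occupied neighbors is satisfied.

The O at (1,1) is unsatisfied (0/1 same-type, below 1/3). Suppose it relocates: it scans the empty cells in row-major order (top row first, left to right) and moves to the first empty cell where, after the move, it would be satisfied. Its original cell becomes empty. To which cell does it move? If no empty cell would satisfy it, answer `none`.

(1,2)

Vacating (1,1). Empty cells in order:
  (1,2): 1/2 same-type → satisfied — stop here.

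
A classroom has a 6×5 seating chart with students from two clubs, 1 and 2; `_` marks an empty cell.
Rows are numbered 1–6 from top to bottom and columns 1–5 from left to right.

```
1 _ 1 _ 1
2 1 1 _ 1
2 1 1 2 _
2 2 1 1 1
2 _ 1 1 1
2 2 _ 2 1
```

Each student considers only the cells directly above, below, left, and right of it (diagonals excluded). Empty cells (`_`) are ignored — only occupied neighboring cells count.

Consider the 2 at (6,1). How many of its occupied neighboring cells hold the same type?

Occupied neighbors of (6,1): (5,1)=2, (6,2)=2.
Same type (2): 2 of 2.

2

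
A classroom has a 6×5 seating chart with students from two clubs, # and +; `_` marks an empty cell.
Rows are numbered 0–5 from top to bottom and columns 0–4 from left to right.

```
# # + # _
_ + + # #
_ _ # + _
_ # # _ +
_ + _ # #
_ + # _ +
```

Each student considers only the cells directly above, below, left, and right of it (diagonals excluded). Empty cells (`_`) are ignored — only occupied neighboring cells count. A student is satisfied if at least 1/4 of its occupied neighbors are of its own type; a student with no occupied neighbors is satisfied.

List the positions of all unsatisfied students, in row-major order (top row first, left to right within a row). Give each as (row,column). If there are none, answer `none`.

(2,3), (3,4), (5,2), (5,4)

(0,0)# 1/1 ✓
(0,1)# 1/3 ✓
(0,2)+ 1/3 ✓
(0,3)# 1/2 ✓
(1,1)+ 1/2 ✓
(1,2)+ 2/4 ✓
(1,3)# 2/4 ✓
(1,4)# 1/1 ✓
(2,2)# 1/3 ✓
(2,3)+ 0/2 ✗
(3,1)# 1/2 ✓
(3,2)# 2/2 ✓
(3,4)+ 0/1 ✗
(4,1)+ 1/2 ✓
(4,3)# 1/1 ✓
(4,4)# 1/3 ✓
(5,1)+ 1/2 ✓
(5,2)# 0/1 ✗
(5,4)+ 0/1 ✗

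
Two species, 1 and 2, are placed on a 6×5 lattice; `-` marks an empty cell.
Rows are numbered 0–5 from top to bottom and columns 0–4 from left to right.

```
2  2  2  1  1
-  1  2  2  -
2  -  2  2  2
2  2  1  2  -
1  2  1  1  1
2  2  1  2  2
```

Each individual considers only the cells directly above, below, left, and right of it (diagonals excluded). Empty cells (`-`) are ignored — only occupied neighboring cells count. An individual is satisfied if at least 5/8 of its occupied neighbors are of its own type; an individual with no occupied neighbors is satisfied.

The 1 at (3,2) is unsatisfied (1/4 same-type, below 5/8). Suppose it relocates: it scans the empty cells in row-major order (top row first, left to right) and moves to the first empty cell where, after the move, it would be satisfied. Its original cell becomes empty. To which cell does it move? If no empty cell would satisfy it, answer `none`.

Vacating (3,2). Empty cells in order:
  (1,0): 1/3 same-type → still unsatisfied.
  (1,4): 1/3 same-type → still unsatisfied.
  (2,1): 1/4 same-type → still unsatisfied.
  (3,4): 1/3 same-type → still unsatisfied.

none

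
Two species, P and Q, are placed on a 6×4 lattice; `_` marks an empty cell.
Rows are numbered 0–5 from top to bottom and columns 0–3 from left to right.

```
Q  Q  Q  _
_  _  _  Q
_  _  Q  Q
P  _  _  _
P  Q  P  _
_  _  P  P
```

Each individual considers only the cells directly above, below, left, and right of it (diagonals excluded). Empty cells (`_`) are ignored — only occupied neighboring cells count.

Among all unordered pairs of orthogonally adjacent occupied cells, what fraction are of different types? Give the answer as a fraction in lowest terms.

2/9

Scan each occupied cell's neighbors to the right and below so each pair is counted once.
Row 0: Q(0,0)–Q(0,1)= Q(0,1)–Q(0,2)=  → 0/2 unlike.
Row 1: Q(1,3)–Q(2,3)=  → 0/1 unlike.
Row 2: Q(2,2)–Q(2,3)=  → 0/1 unlike.
Row 3: P(3,0)–P(4,0)=  → 0/1 unlike.
Row 4: P(4,0)–Q(4,1)≠ Q(4,1)–P(4,2)≠ P(4,2)–P(5,2)=  → 2/3 unlike.
Row 5: P(5,2)–P(5,3)=  → 0/1 unlike.
Total adjacent occupied pairs: 9; unlike-type pairs: 2.
2/9 is already in lowest terms.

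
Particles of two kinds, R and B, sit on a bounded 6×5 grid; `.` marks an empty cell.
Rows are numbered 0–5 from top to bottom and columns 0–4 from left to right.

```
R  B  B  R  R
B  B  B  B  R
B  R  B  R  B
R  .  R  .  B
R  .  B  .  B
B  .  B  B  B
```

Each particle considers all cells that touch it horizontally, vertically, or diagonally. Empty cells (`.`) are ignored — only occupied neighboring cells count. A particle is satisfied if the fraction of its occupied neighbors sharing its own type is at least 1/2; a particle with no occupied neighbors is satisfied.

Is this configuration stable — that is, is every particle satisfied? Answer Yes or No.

No

Row 0: (0,0)R 0/3 unhappy · (0,1)B 4/5 ok · (0,2)B 4/5 ok · (0,3)R 2/5 unhappy · (0,4)R 2/3 ok
Row 1: (1,0)B 3/5 ok · (1,1)B 6/8 ok · (1,2)B 5/8 ok · (1,3)B 4/8 ok · (1,4)R 3/5 ok
Row 2: (2,0)B 2/4 ok · (2,1)R 2/7 unhappy · (2,2)B 3/6 ok · (2,3)R 2/7 unhappy · (2,4)B 2/4 ok
Row 3: (3,0)R 2/3 ok · (3,2)R 2/4 ok · (3,4)B 2/3 ok
Row 4: (4,0)R 1/2 ok · (4,2)B 2/3 ok · (4,4)B 3/3 ok
Row 5: (5,0)B 0/1 unhappy · (5,2)B 2/2 ok · (5,3)B 4/4 ok · (5,4)B 2/2 ok
For instance (0,0) has only 0/3 same-type neighbors, below 1/2.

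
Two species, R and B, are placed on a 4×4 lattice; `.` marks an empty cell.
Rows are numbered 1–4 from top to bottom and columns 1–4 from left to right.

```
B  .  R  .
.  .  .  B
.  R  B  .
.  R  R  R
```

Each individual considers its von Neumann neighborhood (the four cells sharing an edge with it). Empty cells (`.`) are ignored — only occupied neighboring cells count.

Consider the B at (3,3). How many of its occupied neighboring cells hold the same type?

0

Occupied neighbors of (3,3): (4,3)=R, (3,2)=R.
Same type (B): 0 of 2.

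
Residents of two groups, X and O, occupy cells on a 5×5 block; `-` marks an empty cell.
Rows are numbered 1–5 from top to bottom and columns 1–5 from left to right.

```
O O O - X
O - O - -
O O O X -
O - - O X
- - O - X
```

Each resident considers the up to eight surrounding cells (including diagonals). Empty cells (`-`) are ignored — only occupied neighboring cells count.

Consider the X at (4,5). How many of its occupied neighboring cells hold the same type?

2

Occupied neighbors of (4,5): (3,4)=X, (4,4)=O, (5,5)=X.
Same type (X): 2 of 3.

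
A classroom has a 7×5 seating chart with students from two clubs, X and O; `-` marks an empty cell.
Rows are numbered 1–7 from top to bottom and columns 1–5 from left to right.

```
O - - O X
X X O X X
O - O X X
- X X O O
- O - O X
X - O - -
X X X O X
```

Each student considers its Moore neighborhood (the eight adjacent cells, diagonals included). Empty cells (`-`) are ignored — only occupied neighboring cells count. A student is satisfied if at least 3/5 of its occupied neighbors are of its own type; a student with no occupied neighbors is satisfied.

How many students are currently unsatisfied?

(1,1)O 0/2 unhappy
(1,4)O 1/4 unhappy
(1,5)X 2/3 ok
(2,1)X 1/3 unhappy
(2,2)X 1/5 unhappy
(2,3)O 2/5 unhappy
(2,4)X 4/7 unhappy
(2,5)X 4/5 ok
(3,1)O 0/3 unhappy
(3,3)O 2/7 unhappy
(3,4)X 4/8 unhappy
(3,5)X 3/5 ok
(4,2)X 1/4 unhappy
(4,3)X 2/6 unhappy
(4,4)O 3/7 unhappy
(4,5)O 2/5 unhappy
(5,2)O 1/4 unhappy
(5,4)O 3/5 ok
(5,5)X 0/3 unhappy
(6,1)X 2/3 ok
(6,3)O 3/5 ok
(7,1)X 2/2 ok
(7,2)X 3/4 ok
(7,3)X 1/3 unhappy
(7,4)O 1/3 unhappy
(7,5)X 0/1 unhappy
Unsatisfied: (1,1), (1,4), (2,1), (2,2), (2,3), (2,4), (3,1), (3,3), (3,4), (4,2), (4,3), (4,4), (4,5), (5,2), (5,5), (7,3), (7,4), (7,5) — 18 in total.

18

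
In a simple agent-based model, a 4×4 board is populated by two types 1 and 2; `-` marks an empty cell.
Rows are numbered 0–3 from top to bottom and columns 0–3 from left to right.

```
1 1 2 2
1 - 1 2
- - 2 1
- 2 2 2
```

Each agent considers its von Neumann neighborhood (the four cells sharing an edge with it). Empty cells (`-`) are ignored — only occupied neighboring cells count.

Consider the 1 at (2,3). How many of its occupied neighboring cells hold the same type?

0

Occupied neighbors of (2,3): (1,3)=2, (3,3)=2, (2,2)=2.
Same type (1): 0 of 3.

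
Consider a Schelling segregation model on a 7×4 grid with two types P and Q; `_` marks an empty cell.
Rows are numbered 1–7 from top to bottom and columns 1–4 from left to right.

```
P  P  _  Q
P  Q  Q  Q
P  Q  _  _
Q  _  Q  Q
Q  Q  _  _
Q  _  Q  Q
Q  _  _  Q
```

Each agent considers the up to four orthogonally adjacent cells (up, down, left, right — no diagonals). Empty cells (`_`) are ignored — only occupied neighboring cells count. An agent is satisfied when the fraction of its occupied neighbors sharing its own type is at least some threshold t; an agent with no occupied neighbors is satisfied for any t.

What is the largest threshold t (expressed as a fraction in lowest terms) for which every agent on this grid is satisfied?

1/3

Row 1: (1,1)P 2/2 · (1,2)P 1/2 · (1,4)Q 1/1
Row 2: (2,1)P 2/3 · (2,2)Q 2/4 · (2,3)Q 2/2 · (2,4)Q 2/2
Row 3: (3,1)P 1/3 · (3,2)Q 1/2
Row 4: (4,1)Q 1/2 · (4,3)Q 1/1 · (4,4)Q 1/1
Row 5: (5,1)Q 3/3 · (5,2)Q 1/1
Row 6: (6,1)Q 2/2 · (6,3)Q 1/1 · (6,4)Q 2/2
Row 7: (7,1)Q 1/1 · (7,4)Q 1/1
The smallest same-type fraction is 1/3 at (3,1), which reduces to 1/3. Any threshold above that leaves this agent unsatisfied.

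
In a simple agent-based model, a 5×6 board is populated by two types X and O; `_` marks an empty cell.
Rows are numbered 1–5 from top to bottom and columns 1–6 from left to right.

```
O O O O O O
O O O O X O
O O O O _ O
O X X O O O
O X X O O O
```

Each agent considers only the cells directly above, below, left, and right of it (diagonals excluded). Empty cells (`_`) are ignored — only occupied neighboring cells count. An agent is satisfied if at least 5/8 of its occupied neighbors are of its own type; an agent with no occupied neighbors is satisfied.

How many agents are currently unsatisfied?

4

(1,1)O 2/2 ok
(1,2)O 3/3 ok
(1,3)O 3/3 ok
(1,4)O 3/3 ok
(1,5)O 2/3 ok
(1,6)O 2/2 ok
(2,1)O 3/3 ok
(2,2)O 4/4 ok
(2,3)O 4/4 ok
(2,4)O 3/4 ok
(2,5)X 0/3 unhappy
(2,6)O 2/3 ok
(3,1)O 3/3 ok
(3,2)O 3/4 ok
(3,3)O 3/4 ok
(3,4)O 3/3 ok
(3,6)O 2/2 ok
(4,1)O 2/3 ok
(4,2)X 2/4 unhappy
(4,3)X 2/4 unhappy
(4,4)O 3/4 ok
(4,5)O 3/3 ok
(4,6)O 3/3 ok
(5,1)O 1/2 unhappy
(5,2)X 2/3 ok
(5,3)X 2/3 ok
(5,4)O 2/3 ok
(5,5)O 3/3 ok
(5,6)O 2/2 ok
Unsatisfied: (2,5), (4,2), (4,3), (5,1) — 4 in total.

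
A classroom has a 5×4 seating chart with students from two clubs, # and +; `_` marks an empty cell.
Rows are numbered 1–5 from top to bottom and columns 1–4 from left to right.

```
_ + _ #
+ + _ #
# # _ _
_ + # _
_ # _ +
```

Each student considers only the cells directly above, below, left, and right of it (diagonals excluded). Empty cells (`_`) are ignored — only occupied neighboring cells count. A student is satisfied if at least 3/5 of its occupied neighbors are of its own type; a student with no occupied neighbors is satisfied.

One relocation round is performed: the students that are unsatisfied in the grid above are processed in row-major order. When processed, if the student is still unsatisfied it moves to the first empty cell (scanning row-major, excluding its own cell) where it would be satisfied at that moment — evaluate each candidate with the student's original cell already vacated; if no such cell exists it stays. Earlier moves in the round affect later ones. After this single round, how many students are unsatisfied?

Initially unsatisfied (in order): (2,1), (3,1), (3,2), (4,2), (4,3), (5,2).
  (2,1) → (1,1).
  (3,1): now satisfied by earlier moves; stays.
  (3,2) → (3,3).
  (4,2) → (2,1).
  (4,3): now satisfied by earlier moves; stays.
  (5,2): now satisfied by earlier moves; stays.
Resulting grid:
+ + _ #
+ + _ #
# _ # _
_ _ # _
_ # _ +
Unsatisfied now: (3,1).

1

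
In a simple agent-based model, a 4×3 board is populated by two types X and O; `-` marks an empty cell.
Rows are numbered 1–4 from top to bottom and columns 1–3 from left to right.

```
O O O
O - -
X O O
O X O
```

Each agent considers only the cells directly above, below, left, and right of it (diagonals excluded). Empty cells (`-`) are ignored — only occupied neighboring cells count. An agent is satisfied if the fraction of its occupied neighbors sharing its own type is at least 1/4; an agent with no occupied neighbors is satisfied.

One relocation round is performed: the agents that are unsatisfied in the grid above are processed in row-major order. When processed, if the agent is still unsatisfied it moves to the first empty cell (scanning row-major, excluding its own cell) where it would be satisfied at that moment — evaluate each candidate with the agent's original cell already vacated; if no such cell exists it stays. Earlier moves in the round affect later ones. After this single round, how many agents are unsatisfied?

Initially unsatisfied (in order): (3,1), (4,1), (4,2).
  (3,1): no empty cell satisfies it; stays.
  (4,1) → (2,2).
  (4,2) → (4,1).
Resulting grid:
O O O
O O -
X O O
X - O
All satisfied now.

0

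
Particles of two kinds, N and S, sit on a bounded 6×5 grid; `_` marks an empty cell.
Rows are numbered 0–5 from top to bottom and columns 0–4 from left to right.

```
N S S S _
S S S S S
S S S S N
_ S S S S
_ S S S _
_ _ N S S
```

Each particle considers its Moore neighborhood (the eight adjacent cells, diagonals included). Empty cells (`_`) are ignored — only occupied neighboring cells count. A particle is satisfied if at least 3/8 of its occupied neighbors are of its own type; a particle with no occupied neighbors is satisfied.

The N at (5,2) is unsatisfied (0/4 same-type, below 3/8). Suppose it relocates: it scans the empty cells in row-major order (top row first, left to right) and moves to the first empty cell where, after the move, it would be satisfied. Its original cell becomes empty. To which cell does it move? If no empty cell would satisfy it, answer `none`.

Vacating (5,2). Empty cells in order:
  (0,4): 0/3 same-type → still unsatisfied.
  (3,0): 0/4 same-type → still unsatisfied.
  (4,0): 0/2 same-type → still unsatisfied.
  (4,4): 0/5 same-type → still unsatisfied.
  (5,0): 0/1 same-type → still unsatisfied.
  (5,1): 0/2 same-type → still unsatisfied.

none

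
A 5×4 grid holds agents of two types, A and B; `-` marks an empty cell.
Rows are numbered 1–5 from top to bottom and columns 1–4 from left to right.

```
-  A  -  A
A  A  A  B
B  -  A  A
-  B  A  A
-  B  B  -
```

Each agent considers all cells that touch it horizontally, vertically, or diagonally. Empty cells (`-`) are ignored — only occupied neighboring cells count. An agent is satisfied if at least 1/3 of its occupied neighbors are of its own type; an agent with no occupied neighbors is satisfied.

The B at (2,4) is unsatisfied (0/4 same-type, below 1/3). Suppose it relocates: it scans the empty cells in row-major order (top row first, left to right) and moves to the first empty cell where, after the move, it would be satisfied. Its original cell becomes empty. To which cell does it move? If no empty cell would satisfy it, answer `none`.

(4,1)

Vacating (2,4). Empty cells in order:
  (1,1): 0/3 same-type → still unsatisfied.
  (1,3): 0/4 same-type → still unsatisfied.
  (3,2): 2/7 same-type → still unsatisfied.
  (4,1): 3/3 same-type → satisfied — stop here.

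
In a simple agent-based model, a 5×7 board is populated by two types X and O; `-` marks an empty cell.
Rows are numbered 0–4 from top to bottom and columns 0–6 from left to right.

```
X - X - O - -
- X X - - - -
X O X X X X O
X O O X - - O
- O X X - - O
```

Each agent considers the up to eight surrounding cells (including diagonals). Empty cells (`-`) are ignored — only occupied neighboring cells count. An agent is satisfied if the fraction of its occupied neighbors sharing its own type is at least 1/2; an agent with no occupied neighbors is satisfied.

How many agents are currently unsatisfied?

(0,0)X 1/1 satisfied
(0,2)X 2/2 satisfied
(0,4)O 0/0 satisfied
(1,1)X 5/6 satisfied
(1,2)X 4/5 satisfied
(2,0)X 2/4 satisfied
(2,1)O 2/7 not
(2,2)X 4/7 satisfied
(2,3)X 4/5 satisfied
(2,4)X 3/3 satisfied
(2,5)X 1/3 not
(2,6)O 1/2 satisfied
(3,0)X 1/4 not
(3,1)O 3/7 not
(3,2)O 3/8 not
(3,3)X 5/6 satisfied
(3,6)O 2/3 satisfied
(4,1)O 2/4 satisfied
(4,2)X 2/5 not
(4,3)X 2/3 satisfied
(4,6)O 1/1 satisfied
Unsatisfied: (2,1), (2,5), (3,0), (3,1), (3,2), (4,2) — 6 in total.

6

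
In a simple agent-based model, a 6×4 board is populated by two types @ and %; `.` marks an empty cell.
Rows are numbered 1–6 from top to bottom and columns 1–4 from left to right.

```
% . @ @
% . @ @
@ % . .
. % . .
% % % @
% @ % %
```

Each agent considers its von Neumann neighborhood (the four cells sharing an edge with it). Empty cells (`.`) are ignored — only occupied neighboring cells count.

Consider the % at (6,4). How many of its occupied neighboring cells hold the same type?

1

Occupied neighbors of (6,4): (5,4)=@, (6,3)=%.
Same type (%): 1 of 2.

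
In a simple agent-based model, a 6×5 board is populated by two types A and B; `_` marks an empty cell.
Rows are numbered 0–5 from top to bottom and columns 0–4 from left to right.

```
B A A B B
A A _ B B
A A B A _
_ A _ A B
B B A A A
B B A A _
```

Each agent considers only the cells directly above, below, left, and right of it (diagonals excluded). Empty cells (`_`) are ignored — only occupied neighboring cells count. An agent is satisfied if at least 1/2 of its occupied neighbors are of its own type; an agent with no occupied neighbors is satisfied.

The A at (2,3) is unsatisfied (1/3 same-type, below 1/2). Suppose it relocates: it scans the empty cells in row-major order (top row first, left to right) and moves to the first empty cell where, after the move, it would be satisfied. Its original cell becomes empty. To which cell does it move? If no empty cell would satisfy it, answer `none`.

Vacating (2,3). Empty cells in order:
  (1,2): 2/4 same-type → satisfied — stop here.

(1,2)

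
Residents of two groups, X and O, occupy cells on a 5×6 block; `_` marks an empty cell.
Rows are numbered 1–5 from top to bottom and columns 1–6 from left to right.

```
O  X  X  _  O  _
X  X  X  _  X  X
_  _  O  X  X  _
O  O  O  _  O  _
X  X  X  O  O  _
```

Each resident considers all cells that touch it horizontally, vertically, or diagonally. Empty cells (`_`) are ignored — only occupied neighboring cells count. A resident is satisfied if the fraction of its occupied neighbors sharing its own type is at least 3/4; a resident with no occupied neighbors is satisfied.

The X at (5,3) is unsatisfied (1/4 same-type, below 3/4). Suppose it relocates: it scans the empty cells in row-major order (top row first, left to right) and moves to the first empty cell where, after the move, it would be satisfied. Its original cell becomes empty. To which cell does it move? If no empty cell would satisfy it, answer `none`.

(1,4)

Vacating (5,3). Empty cells in order:
  (1,4): 3/4 same-type → satisfied — stop here.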